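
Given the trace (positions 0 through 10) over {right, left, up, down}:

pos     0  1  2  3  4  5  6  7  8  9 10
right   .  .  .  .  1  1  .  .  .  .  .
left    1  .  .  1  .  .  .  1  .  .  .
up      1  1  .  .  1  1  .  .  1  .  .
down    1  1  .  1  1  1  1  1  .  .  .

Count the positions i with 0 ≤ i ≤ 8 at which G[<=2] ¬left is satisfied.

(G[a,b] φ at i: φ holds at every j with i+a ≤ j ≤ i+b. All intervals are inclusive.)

2

Evaluate at each i in [0,8]:
  i=0: ✗ (fails at j=0)
  i=1: ✗ (fails at j=3)
  i=2: ✗ (fails at j=3)
  i=3: ✗ (fails at j=3)
  i=4: ✓ (all of [4,6])
  i=5: ✗ (fails at j=7)
  i=6: ✗ (fails at j=7)
  i=7: ✗ (fails at j=7)
  i=8: ✓ (all of [8,10])
Positions where it holds: {4, 8} → 2.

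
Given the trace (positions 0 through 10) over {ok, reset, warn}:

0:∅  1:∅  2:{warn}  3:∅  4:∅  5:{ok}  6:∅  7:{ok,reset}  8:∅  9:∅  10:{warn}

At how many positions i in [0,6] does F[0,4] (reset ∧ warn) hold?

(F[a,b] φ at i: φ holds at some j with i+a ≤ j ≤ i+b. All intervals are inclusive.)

Evaluate at each i in [0,6]:
  i=0: ✗ (none in [0,4])
  i=1: ✗ (none in [1,5])
  i=2: ✗ (none in [2,6])
  i=3: ✗ (none in [3,7])
  i=4: ✗ (none in [4,8])
  i=5: ✗ (none in [5,9])
  i=6: ✗ (none in [6,10])
Positions where it holds: {} → 0.

0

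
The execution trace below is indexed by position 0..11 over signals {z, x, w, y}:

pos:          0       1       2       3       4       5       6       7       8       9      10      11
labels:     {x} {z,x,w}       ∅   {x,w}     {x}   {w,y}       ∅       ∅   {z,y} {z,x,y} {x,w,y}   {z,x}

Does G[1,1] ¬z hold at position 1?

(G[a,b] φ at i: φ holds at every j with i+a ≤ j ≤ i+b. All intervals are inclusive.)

Check ¬z at every j in [2,2]:
  j=2: true
All positions satisfy it → formula holds.

Holds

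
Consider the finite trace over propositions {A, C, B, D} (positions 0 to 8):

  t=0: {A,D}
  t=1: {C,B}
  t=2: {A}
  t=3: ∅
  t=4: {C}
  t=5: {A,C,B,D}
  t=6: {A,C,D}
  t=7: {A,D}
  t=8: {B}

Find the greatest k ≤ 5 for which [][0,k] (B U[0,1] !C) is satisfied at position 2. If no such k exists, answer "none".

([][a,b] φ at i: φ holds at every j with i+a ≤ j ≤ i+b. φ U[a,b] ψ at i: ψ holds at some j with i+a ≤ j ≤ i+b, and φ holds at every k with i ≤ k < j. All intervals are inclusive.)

1

(B U[0,1] !C) must hold from j=2 onward; find where it first fails.
  j=2: holds
  j=3: holds
  j=4: fails
Holds on [2,3], so largest k = 1.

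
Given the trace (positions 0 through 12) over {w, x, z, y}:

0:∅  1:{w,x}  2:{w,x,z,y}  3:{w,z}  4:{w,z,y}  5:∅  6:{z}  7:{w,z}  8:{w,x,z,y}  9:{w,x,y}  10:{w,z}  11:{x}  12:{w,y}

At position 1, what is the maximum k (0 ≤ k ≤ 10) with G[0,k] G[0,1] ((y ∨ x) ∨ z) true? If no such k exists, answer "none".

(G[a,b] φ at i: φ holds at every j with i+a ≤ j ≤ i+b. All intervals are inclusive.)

G[0,1] ((y ∨ x) ∨ z) must hold from j=1 onward; find where it first fails.
  j=1: holds
  j=2: holds
  j=3: holds
  j=4: fails
Holds on [1,3], so largest k = 2.

2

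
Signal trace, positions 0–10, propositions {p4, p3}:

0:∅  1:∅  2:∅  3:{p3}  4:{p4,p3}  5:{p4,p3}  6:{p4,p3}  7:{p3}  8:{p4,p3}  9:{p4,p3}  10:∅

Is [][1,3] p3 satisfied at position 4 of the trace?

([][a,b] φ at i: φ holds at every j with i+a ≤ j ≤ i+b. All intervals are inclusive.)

Check p3 at every j in [5,7]:
  j=5: true
  j=6: true
  j=7: true
All positions satisfy it → formula holds.

Holds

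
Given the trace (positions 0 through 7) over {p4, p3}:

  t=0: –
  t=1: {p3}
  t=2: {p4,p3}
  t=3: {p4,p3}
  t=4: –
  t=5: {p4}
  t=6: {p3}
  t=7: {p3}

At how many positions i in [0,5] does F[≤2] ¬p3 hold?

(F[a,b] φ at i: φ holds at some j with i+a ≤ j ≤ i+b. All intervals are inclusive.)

Evaluate at each i in [0,5]:
  i=0: ✓ (witness j=0)
  i=1: ✗ (none in [1,3])
  i=2: ✓ (witness j=4)
  i=3: ✓ (witness j=4)
  i=4: ✓ (witness j=4)
  i=5: ✓ (witness j=5)
Positions where it holds: {0, 2, 3, 4, 5} → 5.

5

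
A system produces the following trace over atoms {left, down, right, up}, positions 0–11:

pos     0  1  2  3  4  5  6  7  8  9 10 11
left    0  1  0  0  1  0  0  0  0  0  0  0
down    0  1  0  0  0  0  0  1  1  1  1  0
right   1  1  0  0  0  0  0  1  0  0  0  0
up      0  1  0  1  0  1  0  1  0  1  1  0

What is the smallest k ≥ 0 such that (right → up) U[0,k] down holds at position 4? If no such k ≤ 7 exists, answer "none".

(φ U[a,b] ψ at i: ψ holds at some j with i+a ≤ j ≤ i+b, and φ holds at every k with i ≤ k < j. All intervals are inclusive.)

Need earliest j ≥ 4 with down, and (right → up) at every k in [4,j-1].
  j=4: rhs fails.
  j=5: rhs fails.
  j=6: rhs fails.
  j=7: rhs holds; lhs holds on [4,6]. k = 3.

3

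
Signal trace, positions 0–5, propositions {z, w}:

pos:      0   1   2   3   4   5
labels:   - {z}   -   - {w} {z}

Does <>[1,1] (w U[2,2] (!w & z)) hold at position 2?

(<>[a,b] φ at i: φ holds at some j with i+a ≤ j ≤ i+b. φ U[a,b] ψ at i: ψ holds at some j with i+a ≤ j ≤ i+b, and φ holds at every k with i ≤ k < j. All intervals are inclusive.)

False

Check (w U[2,2] (!w & z)) at each j in [3,3]:
  j=3: fails
No position in the window satisfies it → formula fails.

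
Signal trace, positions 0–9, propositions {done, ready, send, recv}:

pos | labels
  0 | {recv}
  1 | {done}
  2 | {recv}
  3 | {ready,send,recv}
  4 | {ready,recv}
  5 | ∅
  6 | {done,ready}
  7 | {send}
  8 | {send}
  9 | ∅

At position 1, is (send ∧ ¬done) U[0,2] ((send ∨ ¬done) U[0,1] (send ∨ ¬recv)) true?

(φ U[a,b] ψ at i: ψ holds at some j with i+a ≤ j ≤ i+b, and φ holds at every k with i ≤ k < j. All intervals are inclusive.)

True

Need some j in [1,3] with ((send ∨ ¬done) U[0,1] (send ∨ ¬recv)), and (send ∧ ¬done) at every k in [1,j-1].
  j=1: ((send ∨ ¬done) U[0,1] (send ∨ ¬recv)) holds; no prefix to check → satisfied.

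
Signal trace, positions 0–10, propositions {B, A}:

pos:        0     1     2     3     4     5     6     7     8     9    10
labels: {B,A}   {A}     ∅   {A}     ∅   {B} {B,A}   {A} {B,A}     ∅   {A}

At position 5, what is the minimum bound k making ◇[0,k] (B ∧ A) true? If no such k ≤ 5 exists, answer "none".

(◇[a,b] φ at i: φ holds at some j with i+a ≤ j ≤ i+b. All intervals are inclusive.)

1

Scan j = 5,6,… for (B ∧ A):
  j=5: fails
  j=6: holds
First hit at j=6, so smallest k = 6-5 = 1.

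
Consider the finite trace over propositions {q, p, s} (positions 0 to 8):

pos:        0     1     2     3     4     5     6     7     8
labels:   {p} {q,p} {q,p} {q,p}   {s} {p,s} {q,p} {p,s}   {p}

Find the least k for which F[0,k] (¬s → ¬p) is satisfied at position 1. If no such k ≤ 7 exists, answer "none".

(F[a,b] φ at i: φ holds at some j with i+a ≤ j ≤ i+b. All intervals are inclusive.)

Scan j = 1,2,… for (¬s → ¬p):
  j=1: fails
  j=2: fails
  j=3: fails
  j=4: holds
First hit at j=4, so smallest k = 4-1 = 3.

3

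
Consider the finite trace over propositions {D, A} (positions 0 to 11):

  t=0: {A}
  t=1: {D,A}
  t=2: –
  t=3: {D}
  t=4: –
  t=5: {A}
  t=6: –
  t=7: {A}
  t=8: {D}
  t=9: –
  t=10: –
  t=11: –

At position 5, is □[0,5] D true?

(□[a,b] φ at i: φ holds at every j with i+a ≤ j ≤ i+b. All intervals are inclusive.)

Does not hold

Check D at every j in [5,10]:
  j=5: false
  j=6: false
  j=7: false
  j=8: true
  j=9: false
  j=10: false
Fails at j=5 → formula fails.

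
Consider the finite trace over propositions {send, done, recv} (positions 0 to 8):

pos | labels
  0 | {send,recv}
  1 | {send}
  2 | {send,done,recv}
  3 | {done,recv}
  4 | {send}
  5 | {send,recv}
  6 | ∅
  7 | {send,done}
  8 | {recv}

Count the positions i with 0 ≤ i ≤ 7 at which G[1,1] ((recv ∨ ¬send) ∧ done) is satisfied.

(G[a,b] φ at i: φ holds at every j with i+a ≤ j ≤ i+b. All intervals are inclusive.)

Evaluate at each i in [0,7]:
  i=0: ✗ (fails at j=1)
  i=1: ✓ (all of [2,2])
  i=2: ✓ (all of [3,3])
  i=3: ✗ (fails at j=4)
  i=4: ✗ (fails at j=5)
  i=5: ✗ (fails at j=6)
  i=6: ✗ (fails at j=7)
  i=7: ✗ (fails at j=8)
Positions where it holds: {1, 2} → 2.

2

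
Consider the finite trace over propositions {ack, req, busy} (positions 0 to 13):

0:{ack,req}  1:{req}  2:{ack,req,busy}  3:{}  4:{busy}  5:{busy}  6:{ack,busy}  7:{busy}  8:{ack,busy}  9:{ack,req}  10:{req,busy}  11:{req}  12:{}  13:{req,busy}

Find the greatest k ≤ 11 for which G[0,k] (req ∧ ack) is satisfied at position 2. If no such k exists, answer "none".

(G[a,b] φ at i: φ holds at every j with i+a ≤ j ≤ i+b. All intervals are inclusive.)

0

(req ∧ ack) must hold from j=2 onward; find where it first fails.
  j=2: holds
  j=3: fails
Holds on [2,2], so largest k = 0.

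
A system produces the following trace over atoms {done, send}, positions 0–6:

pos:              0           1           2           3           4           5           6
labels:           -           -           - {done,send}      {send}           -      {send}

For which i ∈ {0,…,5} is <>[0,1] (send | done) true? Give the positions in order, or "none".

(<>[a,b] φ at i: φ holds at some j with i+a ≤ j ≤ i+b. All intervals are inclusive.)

Evaluate at each i in [0,5]:
  i=0: ✗ (none in [0,1])
  i=1: ✗ (none in [1,2])
  i=2: ✓ (witness j=3)
  i=3: ✓ (witness j=3)
  i=4: ✓ (witness j=4)
  i=5: ✓ (witness j=6)

2, 3, 4, 5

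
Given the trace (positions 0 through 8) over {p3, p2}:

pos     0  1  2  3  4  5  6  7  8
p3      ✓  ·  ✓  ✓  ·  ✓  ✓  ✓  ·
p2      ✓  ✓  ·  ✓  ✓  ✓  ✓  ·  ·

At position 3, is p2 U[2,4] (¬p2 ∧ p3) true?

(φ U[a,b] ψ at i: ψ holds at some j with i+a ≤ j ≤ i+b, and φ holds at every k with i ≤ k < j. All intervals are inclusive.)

Need some j in [5,7] with (¬p2 ∧ p3), and p2 at every k in [3,j-1].
  j=5: (¬p2 ∧ p3) false.
  j=6: (¬p2 ∧ p3) false.
  j=7: (¬p2 ∧ p3) holds; p2 holds at every k in [3,6] → satisfied.

Holds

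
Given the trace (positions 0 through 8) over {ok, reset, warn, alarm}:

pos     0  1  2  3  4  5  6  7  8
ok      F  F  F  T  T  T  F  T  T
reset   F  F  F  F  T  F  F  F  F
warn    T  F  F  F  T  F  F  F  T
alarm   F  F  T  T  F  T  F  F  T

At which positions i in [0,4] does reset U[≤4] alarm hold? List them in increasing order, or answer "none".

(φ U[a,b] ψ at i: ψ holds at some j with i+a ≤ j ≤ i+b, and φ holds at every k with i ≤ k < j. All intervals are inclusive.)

Evaluate at each i in [0,4]:
  i=0: ✗ (lhs fails at k=0 before rhs at j=2)
  i=1: ✗ (lhs fails at k=1 before rhs at j=2)
  i=2: ✓ (rhs at j=2)
  i=3: ✓ (rhs at j=3)
  i=4: ✓ (rhs at j=5; lhs holds on [4,4])

2, 3, 4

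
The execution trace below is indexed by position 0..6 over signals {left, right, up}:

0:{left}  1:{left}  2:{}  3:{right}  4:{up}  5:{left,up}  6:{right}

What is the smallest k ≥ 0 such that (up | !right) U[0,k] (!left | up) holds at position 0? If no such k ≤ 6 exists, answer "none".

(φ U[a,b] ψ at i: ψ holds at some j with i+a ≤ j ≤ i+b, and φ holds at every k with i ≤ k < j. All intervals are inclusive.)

2

Need earliest j ≥ 0 with (!left | up), and (up | !right) at every k in [0,j-1].
  j=0: rhs fails.
  j=1: rhs fails.
  j=2: rhs holds; lhs holds on [0,1]. k = 2.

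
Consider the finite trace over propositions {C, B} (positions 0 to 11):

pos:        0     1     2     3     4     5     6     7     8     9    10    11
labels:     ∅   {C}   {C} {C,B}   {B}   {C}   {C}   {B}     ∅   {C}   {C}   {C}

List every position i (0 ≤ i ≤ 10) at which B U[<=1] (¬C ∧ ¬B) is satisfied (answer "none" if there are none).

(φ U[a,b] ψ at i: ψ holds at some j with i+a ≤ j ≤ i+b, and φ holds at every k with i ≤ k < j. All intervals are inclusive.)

0, 7, 8

Evaluate at each i in [0,10]:
  i=0: ✓ (rhs at j=0)
  i=1: ✗ (no rhs in [1,2])
  i=2: ✗ (no rhs in [2,3])
  i=3: ✗ (no rhs in [3,4])
  i=4: ✗ (no rhs in [4,5])
  i=5: ✗ (no rhs in [5,6])
  i=6: ✗ (no rhs in [6,7])
  i=7: ✓ (rhs at j=8; lhs holds on [7,7])
  i=8: ✓ (rhs at j=8)
  i=9: ✗ (no rhs in [9,10])
  i=10: ✗ (no rhs in [10,11])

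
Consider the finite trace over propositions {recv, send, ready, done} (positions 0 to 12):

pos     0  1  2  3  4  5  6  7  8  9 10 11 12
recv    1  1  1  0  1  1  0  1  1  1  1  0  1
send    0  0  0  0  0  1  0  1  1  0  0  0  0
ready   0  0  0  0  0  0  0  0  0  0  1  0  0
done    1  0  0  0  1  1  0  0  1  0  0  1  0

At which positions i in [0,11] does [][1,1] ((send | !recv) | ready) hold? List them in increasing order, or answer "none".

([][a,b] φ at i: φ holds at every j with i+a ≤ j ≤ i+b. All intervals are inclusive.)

Evaluate at each i in [0,11]:
  i=0: ✗ (fails at j=1)
  i=1: ✗ (fails at j=2)
  i=2: ✓ (all of [3,3])
  i=3: ✗ (fails at j=4)
  i=4: ✓ (all of [5,5])
  i=5: ✓ (all of [6,6])
  i=6: ✓ (all of [7,7])
  i=7: ✓ (all of [8,8])
  i=8: ✗ (fails at j=9)
  i=9: ✓ (all of [10,10])
  i=10: ✓ (all of [11,11])
  i=11: ✗ (fails at j=12)

2, 4, 5, 6, 7, 9, 10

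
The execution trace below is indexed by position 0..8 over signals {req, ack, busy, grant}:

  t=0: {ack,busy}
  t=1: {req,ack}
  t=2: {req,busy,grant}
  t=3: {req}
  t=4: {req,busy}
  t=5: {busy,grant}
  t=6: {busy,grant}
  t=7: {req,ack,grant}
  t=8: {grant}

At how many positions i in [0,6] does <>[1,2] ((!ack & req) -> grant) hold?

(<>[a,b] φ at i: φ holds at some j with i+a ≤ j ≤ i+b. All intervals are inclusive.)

6

Evaluate at each i in [0,6]:
  i=0: ✓ (witness j=1)
  i=1: ✓ (witness j=2)
  i=2: ✗ (none in [3,4])
  i=3: ✓ (witness j=5)
  i=4: ✓ (witness j=5)
  i=5: ✓ (witness j=6)
  i=6: ✓ (witness j=7)
Positions where it holds: {0, 1, 3, 4, 5, 6} → 6.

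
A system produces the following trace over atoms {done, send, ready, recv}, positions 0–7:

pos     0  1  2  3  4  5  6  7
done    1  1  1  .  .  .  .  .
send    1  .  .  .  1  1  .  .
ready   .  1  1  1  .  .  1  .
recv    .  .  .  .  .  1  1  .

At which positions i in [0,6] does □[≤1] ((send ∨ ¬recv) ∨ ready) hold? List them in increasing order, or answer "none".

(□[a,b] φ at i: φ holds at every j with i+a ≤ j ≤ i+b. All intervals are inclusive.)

0, 1, 2, 3, 4, 5, 6

Evaluate at each i in [0,6]:
  i=0: ✓ (all of [0,1])
  i=1: ✓ (all of [1,2])
  i=2: ✓ (all of [2,3])
  i=3: ✓ (all of [3,4])
  i=4: ✓ (all of [4,5])
  i=5: ✓ (all of [5,6])
  i=6: ✓ (all of [6,7])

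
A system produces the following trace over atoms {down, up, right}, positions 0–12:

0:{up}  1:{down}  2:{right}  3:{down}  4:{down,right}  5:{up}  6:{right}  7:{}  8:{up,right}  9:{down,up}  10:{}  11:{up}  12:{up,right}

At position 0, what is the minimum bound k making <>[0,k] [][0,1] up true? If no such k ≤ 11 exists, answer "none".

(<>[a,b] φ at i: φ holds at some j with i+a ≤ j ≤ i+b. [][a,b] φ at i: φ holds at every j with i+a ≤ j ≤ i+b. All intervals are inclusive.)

8

Scan j = 0,1,… for [][0,1] up:
  j=0: fails
  j=1: fails
  j=2: fails
  j=3: fails
  j=4: fails
  j=5: fails
  j=6: fails
  j=7: fails
  j=8: holds
First hit at j=8, so smallest k = 8-0 = 8.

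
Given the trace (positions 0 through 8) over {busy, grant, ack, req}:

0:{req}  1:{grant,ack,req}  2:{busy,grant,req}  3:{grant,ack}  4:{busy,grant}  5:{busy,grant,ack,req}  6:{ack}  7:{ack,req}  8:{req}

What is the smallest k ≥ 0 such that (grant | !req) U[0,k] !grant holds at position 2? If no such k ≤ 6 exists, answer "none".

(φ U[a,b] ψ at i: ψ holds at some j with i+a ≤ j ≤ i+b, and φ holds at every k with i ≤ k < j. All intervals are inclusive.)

4

Need earliest j ≥ 2 with !grant, and (grant | !req) at every k in [2,j-1].
  j=2: rhs fails.
  j=3: rhs fails.
  j=4: rhs fails.
  j=5: rhs fails.
  j=6: rhs holds; lhs holds on [2,5]. k = 4.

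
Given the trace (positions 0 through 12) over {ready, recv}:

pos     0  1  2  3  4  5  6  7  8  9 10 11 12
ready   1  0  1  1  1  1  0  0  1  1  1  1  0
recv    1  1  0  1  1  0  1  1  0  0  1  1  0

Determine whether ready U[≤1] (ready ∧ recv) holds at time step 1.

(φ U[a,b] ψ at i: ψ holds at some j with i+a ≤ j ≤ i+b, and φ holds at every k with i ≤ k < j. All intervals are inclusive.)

No

Need some j in [1,2] with (ready ∧ recv), and ready at every k in [1,j-1].
  j=1: (ready ∧ recv) false.
  j=2: (ready ∧ recv) false.
No j in the window works → until fails.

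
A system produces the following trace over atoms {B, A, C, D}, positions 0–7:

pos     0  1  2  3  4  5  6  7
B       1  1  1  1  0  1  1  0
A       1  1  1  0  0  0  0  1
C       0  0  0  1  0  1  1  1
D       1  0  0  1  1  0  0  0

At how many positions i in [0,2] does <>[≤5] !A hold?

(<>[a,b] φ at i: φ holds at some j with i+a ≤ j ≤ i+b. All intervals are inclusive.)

3

Evaluate at each i in [0,2]:
  i=0: ✓ (witness j=3)
  i=1: ✓ (witness j=3)
  i=2: ✓ (witness j=3)
Positions where it holds: {0, 1, 2} → 3.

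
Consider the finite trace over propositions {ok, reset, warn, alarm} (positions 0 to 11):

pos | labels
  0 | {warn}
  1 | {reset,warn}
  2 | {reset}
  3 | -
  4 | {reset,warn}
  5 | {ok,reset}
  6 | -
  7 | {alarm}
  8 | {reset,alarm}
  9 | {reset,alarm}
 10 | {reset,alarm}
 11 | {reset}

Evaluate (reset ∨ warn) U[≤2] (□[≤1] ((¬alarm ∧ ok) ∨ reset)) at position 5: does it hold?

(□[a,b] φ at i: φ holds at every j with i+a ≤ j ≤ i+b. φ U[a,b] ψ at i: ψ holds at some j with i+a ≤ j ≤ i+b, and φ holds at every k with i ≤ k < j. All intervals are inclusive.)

No

Need some j in [5,7] with □[≤1] ((¬alarm ∧ ok) ∨ reset), and (reset ∨ warn) at every k in [5,j-1].
  j=5: □[≤1] ((¬alarm ∧ ok) ∨ reset) — fails at 6.
  j=6: □[≤1] ((¬alarm ∧ ok) ∨ reset) — fails at 6.
  j=7: □[≤1] ((¬alarm ∧ ok) ∨ reset) — fails at 7.
No j in the window works → until fails.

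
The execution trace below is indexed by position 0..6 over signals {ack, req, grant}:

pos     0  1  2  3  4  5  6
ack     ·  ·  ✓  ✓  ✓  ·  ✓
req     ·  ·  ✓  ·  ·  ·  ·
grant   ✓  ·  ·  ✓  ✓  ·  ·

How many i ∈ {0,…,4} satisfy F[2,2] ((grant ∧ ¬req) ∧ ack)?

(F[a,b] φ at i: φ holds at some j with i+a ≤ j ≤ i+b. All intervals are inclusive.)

Evaluate at each i in [0,4]:
  i=0: ✗ (none in [2,2])
  i=1: ✓ (witness j=3)
  i=2: ✓ (witness j=4)
  i=3: ✗ (none in [5,5])
  i=4: ✗ (none in [6,6])
Positions where it holds: {1, 2} → 2.

2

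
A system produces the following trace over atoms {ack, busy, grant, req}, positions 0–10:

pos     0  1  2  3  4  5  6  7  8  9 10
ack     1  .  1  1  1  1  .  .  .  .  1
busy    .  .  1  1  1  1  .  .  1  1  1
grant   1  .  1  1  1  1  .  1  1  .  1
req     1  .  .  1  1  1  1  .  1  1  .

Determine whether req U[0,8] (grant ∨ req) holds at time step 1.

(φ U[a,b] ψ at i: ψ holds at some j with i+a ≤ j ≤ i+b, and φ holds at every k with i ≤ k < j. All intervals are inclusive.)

Need some j in [1,9] with (grant ∨ req), and req at every k in [1,j-1].
  j=1: (grant ∨ req) false.
  j=2: (grant ∨ req) holds, but req fails at k=1 → not this j.
  j=3: (grant ∨ req) holds, but req fails at k=1 → not this j.
  j=4: (grant ∨ req) holds, but req fails at k=1 → not this j.
  j=5: (grant ∨ req) holds, but req fails at k=1 → not this j.
  j=6: (grant ∨ req) holds, but req fails at k=1 → not this j.
  j=7: (grant ∨ req) holds, but req fails at k=1 → not this j.
  j=8: (grant ∨ req) holds, but req fails at k=1 → not this j.
  j=9: (grant ∨ req) holds, but req fails at k=1 → not this j.
No j in the window works → until fails.

No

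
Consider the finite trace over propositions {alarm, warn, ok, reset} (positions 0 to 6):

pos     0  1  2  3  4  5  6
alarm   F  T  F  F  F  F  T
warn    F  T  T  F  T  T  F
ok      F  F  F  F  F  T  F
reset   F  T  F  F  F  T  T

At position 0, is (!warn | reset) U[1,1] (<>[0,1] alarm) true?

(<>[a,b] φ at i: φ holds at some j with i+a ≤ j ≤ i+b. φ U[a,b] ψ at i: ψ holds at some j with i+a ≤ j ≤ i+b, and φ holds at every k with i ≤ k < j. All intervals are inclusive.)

Need some j in [1,1] with <>[0,1] alarm, and (!warn | reset) at every k in [0,j-1].
  j=1: <>[0,1] alarm holds; (!warn | reset) holds at every k in [0,0] → satisfied.

True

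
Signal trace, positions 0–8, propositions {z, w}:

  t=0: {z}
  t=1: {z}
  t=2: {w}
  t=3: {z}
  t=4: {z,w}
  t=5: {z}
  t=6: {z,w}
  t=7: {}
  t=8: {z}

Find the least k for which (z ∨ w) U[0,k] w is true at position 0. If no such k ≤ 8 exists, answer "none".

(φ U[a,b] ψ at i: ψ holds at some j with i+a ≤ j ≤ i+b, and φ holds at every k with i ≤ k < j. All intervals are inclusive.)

2

Need earliest j ≥ 0 with w, and (z ∨ w) at every k in [0,j-1].
  j=0: rhs fails.
  j=1: rhs fails.
  j=2: rhs holds; lhs holds on [0,1]. k = 2.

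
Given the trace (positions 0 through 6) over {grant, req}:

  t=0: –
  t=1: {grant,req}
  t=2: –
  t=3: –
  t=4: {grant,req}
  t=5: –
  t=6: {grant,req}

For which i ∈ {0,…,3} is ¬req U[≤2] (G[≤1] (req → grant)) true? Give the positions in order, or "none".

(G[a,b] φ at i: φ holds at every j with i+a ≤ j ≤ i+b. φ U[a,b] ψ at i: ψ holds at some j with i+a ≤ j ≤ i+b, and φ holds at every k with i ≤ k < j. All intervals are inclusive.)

0, 1, 2, 3

Evaluate at each i in [0,3]:
  i=0: ✓ (rhs at j=0)
  i=1: ✓ (rhs at j=1)
  i=2: ✓ (rhs at j=2)
  i=3: ✓ (rhs at j=3)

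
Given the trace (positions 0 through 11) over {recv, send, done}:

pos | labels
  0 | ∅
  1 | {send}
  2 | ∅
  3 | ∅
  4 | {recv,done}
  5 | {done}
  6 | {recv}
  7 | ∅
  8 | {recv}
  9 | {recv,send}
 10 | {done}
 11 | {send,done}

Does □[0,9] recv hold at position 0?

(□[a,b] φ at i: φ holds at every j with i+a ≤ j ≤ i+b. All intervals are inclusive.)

Check recv at every j in [0,9]:
  j=0: false
  j=1: false
  j=2: false
  j=3: false
  j=4: true
  j=5: false
  j=6: true
  j=7: false
  j=8: true
  j=9: true
Fails at j=0 → formula fails.

No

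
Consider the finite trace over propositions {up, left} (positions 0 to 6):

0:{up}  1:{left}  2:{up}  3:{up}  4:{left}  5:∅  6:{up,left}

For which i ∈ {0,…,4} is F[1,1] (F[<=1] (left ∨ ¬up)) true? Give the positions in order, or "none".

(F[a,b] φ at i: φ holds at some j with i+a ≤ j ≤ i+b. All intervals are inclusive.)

Evaluate at each i in [0,4]:
  i=0: ✓ (witness j=1)
  i=1: ✗ (none in [2,2])
  i=2: ✓ (witness j=3)
  i=3: ✓ (witness j=4)
  i=4: ✓ (witness j=5)

0, 2, 3, 4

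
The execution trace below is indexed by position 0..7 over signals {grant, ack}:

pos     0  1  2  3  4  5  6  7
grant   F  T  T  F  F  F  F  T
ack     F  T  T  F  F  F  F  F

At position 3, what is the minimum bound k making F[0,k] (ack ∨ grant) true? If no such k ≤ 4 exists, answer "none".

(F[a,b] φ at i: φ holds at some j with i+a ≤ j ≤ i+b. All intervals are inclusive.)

Scan j = 3,4,… for (ack ∨ grant):
  j=3: fails
  j=4: fails
  j=5: fails
  j=6: fails
  j=7: holds
First hit at j=7, so smallest k = 7-3 = 4.

4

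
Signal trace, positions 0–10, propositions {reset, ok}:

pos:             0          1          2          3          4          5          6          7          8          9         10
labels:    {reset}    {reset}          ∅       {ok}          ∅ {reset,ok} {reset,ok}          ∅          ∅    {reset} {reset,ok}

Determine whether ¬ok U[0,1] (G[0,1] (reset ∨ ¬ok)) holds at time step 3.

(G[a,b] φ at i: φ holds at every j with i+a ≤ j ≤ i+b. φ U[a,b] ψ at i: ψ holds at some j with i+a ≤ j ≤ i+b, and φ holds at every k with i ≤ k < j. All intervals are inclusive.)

Need some j in [3,4] with G[0,1] (reset ∨ ¬ok), and ¬ok at every k in [3,j-1].
  j=3: G[0,1] (reset ∨ ¬ok) — fails at 3.
  j=4: G[0,1] (reset ∨ ¬ok) holds, but ¬ok fails at k=3 → not this j.
No j in the window works → until fails.

No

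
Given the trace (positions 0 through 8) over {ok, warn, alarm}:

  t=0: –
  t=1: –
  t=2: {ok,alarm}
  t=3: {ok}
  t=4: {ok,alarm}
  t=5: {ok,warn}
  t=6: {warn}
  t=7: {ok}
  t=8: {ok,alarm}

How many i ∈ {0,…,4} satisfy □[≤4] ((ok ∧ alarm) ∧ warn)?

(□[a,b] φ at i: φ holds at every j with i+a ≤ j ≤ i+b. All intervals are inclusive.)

0

Evaluate at each i in [0,4]:
  i=0: ✗ (fails at j=0)
  i=1: ✗ (fails at j=1)
  i=2: ✗ (fails at j=2)
  i=3: ✗ (fails at j=3)
  i=4: ✗ (fails at j=4)
Positions where it holds: {} → 0.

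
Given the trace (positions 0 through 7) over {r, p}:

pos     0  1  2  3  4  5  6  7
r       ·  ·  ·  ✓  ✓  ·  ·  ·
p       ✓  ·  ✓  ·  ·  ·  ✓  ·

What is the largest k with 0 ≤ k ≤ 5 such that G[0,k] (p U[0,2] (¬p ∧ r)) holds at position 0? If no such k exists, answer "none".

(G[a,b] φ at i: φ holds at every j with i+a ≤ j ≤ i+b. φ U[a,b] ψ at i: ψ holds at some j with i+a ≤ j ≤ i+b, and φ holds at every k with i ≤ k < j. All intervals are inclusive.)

none

(p U[0,2] (¬p ∧ r)) must hold from j=0 onward; find where it first fails.
  j=0: fails → no k works.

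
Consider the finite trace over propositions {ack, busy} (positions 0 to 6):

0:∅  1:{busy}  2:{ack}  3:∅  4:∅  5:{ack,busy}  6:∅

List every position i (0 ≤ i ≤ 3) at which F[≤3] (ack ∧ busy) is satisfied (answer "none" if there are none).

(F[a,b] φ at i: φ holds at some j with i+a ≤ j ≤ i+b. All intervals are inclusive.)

Evaluate at each i in [0,3]:
  i=0: ✗ (none in [0,3])
  i=1: ✗ (none in [1,4])
  i=2: ✓ (witness j=5)
  i=3: ✓ (witness j=5)

2, 3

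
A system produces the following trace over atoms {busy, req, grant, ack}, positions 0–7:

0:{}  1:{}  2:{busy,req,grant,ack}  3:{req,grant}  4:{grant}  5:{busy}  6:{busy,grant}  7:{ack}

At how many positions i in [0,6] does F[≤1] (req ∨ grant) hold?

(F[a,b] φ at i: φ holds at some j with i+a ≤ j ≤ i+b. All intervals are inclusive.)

Evaluate at each i in [0,6]:
  i=0: ✗ (none in [0,1])
  i=1: ✓ (witness j=2)
  i=2: ✓ (witness j=2)
  i=3: ✓ (witness j=3)
  i=4: ✓ (witness j=4)
  i=5: ✓ (witness j=6)
  i=6: ✓ (witness j=6)
Positions where it holds: {1, 2, 3, 4, 5, 6} → 6.

6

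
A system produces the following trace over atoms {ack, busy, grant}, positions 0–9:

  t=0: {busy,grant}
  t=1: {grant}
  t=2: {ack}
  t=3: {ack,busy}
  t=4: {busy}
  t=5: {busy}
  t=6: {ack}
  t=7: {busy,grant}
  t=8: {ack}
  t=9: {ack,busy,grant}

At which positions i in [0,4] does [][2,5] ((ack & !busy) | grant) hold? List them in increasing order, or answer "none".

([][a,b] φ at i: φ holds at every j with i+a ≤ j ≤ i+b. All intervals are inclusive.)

Evaluate at each i in [0,4]:
  i=0: ✗ (fails at j=3)
  i=1: ✗ (fails at j=3)
  i=2: ✗ (fails at j=4)
  i=3: ✗ (fails at j=5)
  i=4: ✓ (all of [6,9])

4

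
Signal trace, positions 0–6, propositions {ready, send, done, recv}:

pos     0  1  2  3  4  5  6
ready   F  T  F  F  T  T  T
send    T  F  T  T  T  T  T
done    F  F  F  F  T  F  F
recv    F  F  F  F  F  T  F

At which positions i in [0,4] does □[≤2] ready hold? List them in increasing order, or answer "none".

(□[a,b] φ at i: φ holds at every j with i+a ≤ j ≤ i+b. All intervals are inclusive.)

Evaluate at each i in [0,4]:
  i=0: ✗ (fails at j=0)
  i=1: ✗ (fails at j=2)
  i=2: ✗ (fails at j=2)
  i=3: ✗ (fails at j=3)
  i=4: ✓ (all of [4,6])

4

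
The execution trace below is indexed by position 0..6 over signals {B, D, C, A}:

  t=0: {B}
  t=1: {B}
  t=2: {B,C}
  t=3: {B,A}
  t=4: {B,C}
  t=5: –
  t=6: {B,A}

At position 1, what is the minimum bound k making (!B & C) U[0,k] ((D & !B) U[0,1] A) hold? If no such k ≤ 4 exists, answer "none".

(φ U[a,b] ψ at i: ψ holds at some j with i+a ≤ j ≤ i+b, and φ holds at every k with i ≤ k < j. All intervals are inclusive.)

none

Need earliest j ≥ 1 with ((D & !B) U[0,1] A), and (!B & C) at every k in [1,j-1].
  j=1: rhs fails.
  j=2: rhs fails.
  j=3: rhs holds but lhs fails at k=1.
  j=4: rhs fails.
  j=5: rhs fails.
No witness within the range → none.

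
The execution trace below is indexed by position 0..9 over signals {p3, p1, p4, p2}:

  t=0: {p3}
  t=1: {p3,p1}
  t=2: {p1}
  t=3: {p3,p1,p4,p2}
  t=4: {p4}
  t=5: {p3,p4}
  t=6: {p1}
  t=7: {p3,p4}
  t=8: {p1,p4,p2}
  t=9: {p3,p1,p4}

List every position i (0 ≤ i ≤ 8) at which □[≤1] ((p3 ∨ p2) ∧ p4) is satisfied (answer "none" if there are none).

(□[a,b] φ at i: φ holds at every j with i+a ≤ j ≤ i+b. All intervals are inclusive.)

Evaluate at each i in [0,8]:
  i=0: ✗ (fails at j=0)
  i=1: ✗ (fails at j=1)
  i=2: ✗ (fails at j=2)
  i=3: ✗ (fails at j=4)
  i=4: ✗ (fails at j=4)
  i=5: ✗ (fails at j=6)
  i=6: ✗ (fails at j=6)
  i=7: ✓ (all of [7,8])
  i=8: ✓ (all of [8,9])

7, 8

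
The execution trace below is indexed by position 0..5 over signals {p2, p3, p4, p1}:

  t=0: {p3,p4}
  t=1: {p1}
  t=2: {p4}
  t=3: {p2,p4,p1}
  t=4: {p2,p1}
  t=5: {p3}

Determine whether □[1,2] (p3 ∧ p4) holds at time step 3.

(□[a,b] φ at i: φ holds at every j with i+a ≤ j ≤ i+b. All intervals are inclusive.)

Check (p3 ∧ p4) at every j in [4,5]:
  j=4: false
  j=5: false
Fails at j=4 → formula fails.

No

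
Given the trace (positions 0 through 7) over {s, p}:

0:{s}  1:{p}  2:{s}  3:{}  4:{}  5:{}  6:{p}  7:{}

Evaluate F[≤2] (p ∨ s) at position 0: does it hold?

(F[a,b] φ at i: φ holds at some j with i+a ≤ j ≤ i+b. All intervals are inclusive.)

Holds

Check (p ∨ s) at each j in [0,2]:
  j=0: true
  j=1: true
  j=2: true
Found at j=0 → formula holds.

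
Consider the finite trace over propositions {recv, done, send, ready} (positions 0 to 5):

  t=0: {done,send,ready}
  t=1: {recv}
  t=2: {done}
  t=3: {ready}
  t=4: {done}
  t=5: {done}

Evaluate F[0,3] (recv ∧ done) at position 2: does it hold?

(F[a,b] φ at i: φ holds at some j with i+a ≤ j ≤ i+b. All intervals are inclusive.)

Check (recv ∧ done) at each j in [2,5]:
  j=2: false
  j=3: false
  j=4: false
  j=5: false
No position in the window satisfies it → formula fails.

False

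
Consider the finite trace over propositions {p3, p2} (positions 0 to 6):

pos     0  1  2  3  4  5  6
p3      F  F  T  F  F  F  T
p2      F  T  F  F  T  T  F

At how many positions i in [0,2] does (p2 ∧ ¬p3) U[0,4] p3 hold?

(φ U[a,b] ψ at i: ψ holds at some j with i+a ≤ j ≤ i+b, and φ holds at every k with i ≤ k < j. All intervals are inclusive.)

Evaluate at each i in [0,2]:
  i=0: ✗ (lhs fails at k=0 before rhs at j=2)
  i=1: ✓ (rhs at j=2; lhs holds on [1,1])
  i=2: ✓ (rhs at j=2)
Positions where it holds: {1, 2} → 2.

2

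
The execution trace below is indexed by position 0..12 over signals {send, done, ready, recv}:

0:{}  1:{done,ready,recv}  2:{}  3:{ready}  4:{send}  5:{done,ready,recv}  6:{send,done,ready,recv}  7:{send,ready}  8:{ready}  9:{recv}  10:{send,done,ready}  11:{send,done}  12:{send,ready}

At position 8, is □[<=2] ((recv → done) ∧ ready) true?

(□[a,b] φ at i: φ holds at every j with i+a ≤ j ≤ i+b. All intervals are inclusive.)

Check ((recv → done) ∧ ready) at every j in [8,10]:
  j=8: true
  j=9: false
  j=10: true
Fails at j=9 → formula fails.

False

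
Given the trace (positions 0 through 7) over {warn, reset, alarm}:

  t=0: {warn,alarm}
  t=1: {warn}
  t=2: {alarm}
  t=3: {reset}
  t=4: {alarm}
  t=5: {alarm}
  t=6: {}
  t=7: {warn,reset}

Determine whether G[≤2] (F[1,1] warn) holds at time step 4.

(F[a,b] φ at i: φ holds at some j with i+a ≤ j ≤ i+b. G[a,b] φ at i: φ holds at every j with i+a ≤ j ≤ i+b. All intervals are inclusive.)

Check F[1,1] warn at every j in [4,6]:
  j=4: fails (none in [5,5])
  j=5: fails (none in [6,6])
  j=6: holds (witness at 7)
Fails at j=4 → formula fails.

False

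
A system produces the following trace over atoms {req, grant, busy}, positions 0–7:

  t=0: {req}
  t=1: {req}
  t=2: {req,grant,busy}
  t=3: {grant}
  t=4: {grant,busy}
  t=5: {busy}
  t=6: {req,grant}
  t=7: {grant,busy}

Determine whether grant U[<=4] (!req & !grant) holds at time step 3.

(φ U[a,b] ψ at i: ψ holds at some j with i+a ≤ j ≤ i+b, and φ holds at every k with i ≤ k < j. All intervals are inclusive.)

True

Need some j in [3,7] with (!req & !grant), and grant at every k in [3,j-1].
  j=3: (!req & !grant) false.
  j=4: (!req & !grant) false.
  j=5: (!req & !grant) holds; grant holds at every k in [3,4] → satisfied.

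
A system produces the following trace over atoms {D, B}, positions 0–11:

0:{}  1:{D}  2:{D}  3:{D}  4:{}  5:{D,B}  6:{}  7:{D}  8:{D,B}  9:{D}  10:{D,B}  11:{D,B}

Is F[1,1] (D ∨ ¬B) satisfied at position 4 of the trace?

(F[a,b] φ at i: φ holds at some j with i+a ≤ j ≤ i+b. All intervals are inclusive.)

Check (D ∨ ¬B) at each j in [5,5]:
  j=5: true
Found at j=5 → formula holds.

Yes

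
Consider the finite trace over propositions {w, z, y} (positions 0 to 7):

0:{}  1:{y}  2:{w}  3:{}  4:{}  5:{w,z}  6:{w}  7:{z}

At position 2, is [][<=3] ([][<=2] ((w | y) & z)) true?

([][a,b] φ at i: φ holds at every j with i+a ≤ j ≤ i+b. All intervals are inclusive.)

No

Check [][<=2] ((w | y) & z) at every j in [2,5]:
  j=2: fails at 2
  j=3: fails at 3
  j=4: fails at 4
  j=5: fails at 6
Fails at j=2 → formula fails.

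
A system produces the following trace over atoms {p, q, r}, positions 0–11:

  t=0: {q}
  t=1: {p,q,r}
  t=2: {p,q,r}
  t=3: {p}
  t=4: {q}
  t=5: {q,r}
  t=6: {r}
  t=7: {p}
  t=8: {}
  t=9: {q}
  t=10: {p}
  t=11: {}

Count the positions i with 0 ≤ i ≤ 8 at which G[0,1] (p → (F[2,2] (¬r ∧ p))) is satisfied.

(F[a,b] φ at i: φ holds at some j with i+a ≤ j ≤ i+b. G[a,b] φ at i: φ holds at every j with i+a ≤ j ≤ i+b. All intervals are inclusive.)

4

Evaluate at each i in [0,8]:
  i=0: ✓ (all of [0,1])
  i=1: ✗ (fails at j=2)
  i=2: ✗ (fails at j=2)
  i=3: ✗ (fails at j=3)
  i=4: ✓ (all of [4,5])
  i=5: ✓ (all of [5,6])
  i=6: ✗ (fails at j=7)
  i=7: ✗ (fails at j=7)
  i=8: ✓ (all of [8,9])
Positions where it holds: {0, 4, 5, 8} → 4.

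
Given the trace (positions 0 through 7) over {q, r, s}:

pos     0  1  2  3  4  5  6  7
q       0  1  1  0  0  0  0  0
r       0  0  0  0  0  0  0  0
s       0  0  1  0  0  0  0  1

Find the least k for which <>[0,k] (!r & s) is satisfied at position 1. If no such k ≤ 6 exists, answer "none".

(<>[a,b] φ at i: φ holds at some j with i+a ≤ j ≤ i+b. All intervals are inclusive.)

Scan j = 1,2,… for (!r & s):
  j=1: fails
  j=2: holds
First hit at j=2, so smallest k = 2-1 = 1.

1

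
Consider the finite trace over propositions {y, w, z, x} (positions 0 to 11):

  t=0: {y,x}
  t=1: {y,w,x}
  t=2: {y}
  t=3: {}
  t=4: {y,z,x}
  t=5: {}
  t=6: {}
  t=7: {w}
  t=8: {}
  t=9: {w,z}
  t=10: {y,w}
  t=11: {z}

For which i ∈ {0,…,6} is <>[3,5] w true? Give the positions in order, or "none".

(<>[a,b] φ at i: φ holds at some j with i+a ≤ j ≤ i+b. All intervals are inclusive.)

Evaluate at each i in [0,6]:
  i=0: ✗ (none in [3,5])
  i=1: ✗ (none in [4,6])
  i=2: ✓ (witness j=7)
  i=3: ✓ (witness j=7)
  i=4: ✓ (witness j=7)
  i=5: ✓ (witness j=9)
  i=6: ✓ (witness j=9)

2, 3, 4, 5, 6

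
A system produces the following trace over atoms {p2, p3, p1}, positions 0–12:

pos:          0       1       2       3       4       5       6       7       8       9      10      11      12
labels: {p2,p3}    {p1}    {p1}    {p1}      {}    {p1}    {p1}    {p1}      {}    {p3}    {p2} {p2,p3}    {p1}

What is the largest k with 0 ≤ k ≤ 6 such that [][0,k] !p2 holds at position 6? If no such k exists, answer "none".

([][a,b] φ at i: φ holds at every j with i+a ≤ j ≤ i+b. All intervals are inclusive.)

3

!p2 must hold from j=6 onward; find where it first fails.
  j=6: holds
  j=7: holds
  j=8: holds
  j=9: holds
  j=10: fails
Holds on [6,9], so largest k = 3.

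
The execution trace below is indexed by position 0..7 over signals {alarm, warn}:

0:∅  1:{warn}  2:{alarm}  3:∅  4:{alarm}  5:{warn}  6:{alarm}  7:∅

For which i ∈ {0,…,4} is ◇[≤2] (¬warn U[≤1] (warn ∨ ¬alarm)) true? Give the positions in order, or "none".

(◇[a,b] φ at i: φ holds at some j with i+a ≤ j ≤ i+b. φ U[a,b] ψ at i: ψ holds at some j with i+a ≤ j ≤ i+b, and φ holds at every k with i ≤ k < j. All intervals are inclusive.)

Evaluate at each i in [0,4]:
  i=0: ✓ (witness j=0)
  i=1: ✓ (witness j=1)
  i=2: ✓ (witness j=2)
  i=3: ✓ (witness j=3)
  i=4: ✓ (witness j=4)

0, 1, 2, 3, 4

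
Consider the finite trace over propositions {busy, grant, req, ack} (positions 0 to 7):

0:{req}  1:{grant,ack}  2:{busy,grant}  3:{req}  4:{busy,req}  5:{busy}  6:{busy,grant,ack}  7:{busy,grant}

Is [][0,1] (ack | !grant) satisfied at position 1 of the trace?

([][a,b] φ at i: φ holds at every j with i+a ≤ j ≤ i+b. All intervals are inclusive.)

Does not hold

Check (ack | !grant) at every j in [1,2]:
  j=1: true
  j=2: false
Fails at j=2 → formula fails.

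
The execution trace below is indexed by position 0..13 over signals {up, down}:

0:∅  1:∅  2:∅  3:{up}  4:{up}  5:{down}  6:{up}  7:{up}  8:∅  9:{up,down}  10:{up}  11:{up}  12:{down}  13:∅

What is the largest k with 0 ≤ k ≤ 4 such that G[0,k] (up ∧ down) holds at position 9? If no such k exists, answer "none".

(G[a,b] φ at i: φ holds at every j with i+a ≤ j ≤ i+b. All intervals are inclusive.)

0

(up ∧ down) must hold from j=9 onward; find where it first fails.
  j=9: holds
  j=10: fails
Holds on [9,9], so largest k = 0.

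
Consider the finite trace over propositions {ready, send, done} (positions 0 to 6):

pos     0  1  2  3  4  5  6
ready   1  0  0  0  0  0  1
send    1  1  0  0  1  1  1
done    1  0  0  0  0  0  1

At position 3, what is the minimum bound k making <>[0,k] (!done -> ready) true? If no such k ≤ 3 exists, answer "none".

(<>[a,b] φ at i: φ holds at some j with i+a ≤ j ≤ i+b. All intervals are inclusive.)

3

Scan j = 3,4,… for (!done -> ready):
  j=3: fails
  j=4: fails
  j=5: fails
  j=6: holds
First hit at j=6, so smallest k = 6-3 = 3.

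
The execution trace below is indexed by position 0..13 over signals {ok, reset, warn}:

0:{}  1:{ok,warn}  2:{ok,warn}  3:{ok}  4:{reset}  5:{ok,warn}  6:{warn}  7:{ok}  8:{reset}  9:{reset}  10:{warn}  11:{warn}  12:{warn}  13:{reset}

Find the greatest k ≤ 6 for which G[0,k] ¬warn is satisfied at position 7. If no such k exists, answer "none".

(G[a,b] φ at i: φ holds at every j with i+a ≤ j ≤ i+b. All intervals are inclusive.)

¬warn must hold from j=7 onward; find where it first fails.
  j=7: holds
  j=8: holds
  j=9: holds
  j=10: fails
Holds on [7,9], so largest k = 2.

2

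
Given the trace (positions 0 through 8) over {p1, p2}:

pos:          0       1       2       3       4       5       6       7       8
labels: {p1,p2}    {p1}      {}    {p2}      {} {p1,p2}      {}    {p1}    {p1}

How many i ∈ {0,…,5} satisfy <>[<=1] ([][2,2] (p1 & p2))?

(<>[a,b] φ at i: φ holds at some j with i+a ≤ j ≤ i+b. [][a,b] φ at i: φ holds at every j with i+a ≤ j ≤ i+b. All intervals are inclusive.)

Evaluate at each i in [0,5]:
  i=0: ✗ (none in [0,1])
  i=1: ✗ (none in [1,2])
  i=2: ✓ (witness j=3)
  i=3: ✓ (witness j=3)
  i=4: ✗ (none in [4,5])
  i=5: ✗ (none in [5,6])
Positions where it holds: {2, 3} → 2.

2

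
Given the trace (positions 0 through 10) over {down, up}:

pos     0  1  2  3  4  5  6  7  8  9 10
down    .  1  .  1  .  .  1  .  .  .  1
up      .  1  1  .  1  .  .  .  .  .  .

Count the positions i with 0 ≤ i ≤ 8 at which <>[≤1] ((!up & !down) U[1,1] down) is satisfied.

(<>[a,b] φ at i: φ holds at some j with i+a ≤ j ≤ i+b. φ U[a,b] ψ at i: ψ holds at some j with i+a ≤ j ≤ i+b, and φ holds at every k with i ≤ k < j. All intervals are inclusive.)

4

Evaluate at each i in [0,8]:
  i=0: ✓ (witness j=0)
  i=1: ✗ (none in [1,2])
  i=2: ✗ (none in [2,3])
  i=3: ✗ (none in [3,4])
  i=4: ✓ (witness j=5)
  i=5: ✓ (witness j=5)
  i=6: ✗ (none in [6,7])
  i=7: ✗ (none in [7,8])
  i=8: ✓ (witness j=9)
Positions where it holds: {0, 4, 5, 8} → 4.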